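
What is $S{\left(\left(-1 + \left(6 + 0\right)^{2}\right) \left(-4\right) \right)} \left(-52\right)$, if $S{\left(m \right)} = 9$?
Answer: $-468$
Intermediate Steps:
$S{\left(\left(-1 + \left(6 + 0\right)^{2}\right) \left(-4\right) \right)} \left(-52\right) = 9 \left(-52\right) = -468$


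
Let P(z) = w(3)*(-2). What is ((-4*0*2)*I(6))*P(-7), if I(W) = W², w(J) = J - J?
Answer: 0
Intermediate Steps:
w(J) = 0
P(z) = 0 (P(z) = 0*(-2) = 0)
((-4*0*2)*I(6))*P(-7) = ((-4*0*2)*6²)*0 = ((0*2)*36)*0 = (0*36)*0 = 0*0 = 0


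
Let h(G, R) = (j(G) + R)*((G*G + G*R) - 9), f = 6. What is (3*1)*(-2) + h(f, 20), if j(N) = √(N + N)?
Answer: 2934 + 294*√3 ≈ 3443.2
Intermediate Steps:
j(N) = √2*√N (j(N) = √(2*N) = √2*√N)
h(G, R) = (R + √2*√G)*(-9 + G² + G*R) (h(G, R) = (√2*√G + R)*((G*G + G*R) - 9) = (R + √2*√G)*((G² + G*R) - 9) = (R + √2*√G)*(-9 + G² + G*R))
(3*1)*(-2) + h(f, 20) = (3*1)*(-2) + (-9*20 + 6*20² + 20*6² + √2*6^(5/2) - 9*√2*√6 + 20*√2*6^(3/2)) = 3*(-2) + (-180 + 6*400 + 20*36 + √2*(36*√6) - 18*√3 + 20*√2*(6*√6)) = -6 + (-180 + 2400 + 720 + 72*√3 - 18*√3 + 240*√3) = -6 + (2940 + 294*√3) = 2934 + 294*√3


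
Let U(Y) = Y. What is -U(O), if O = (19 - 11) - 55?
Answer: 47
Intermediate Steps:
O = -47 (O = 8 - 55 = -47)
-U(O) = -1*(-47) = 47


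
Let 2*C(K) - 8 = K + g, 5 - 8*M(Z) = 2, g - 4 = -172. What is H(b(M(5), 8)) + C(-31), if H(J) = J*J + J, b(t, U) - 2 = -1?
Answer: -187/2 ≈ -93.500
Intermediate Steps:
g = -168 (g = 4 - 172 = -168)
M(Z) = 3/8 (M(Z) = 5/8 - ⅛*2 = 5/8 - ¼ = 3/8)
b(t, U) = 1 (b(t, U) = 2 - 1 = 1)
H(J) = J + J² (H(J) = J² + J = J + J²)
C(K) = -80 + K/2 (C(K) = 4 + (K - 168)/2 = 4 + (-168 + K)/2 = 4 + (-84 + K/2) = -80 + K/2)
H(b(M(5), 8)) + C(-31) = 1*(1 + 1) + (-80 + (½)*(-31)) = 1*2 + (-80 - 31/2) = 2 - 191/2 = -187/2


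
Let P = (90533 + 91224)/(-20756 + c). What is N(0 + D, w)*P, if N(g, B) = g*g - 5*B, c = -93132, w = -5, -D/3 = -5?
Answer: -22719625/56944 ≈ -398.98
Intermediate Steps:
D = 15 (D = -3*(-5) = 15)
N(g, B) = g² - 5*B
P = -181757/113888 (P = (90533 + 91224)/(-20756 - 93132) = 181757/(-113888) = 181757*(-1/113888) = -181757/113888 ≈ -1.5959)
N(0 + D, w)*P = ((0 + 15)² - 5*(-5))*(-181757/113888) = (15² + 25)*(-181757/113888) = (225 + 25)*(-181757/113888) = 250*(-181757/113888) = -22719625/56944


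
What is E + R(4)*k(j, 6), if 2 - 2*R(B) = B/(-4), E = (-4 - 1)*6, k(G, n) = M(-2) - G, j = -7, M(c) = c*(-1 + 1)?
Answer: -39/2 ≈ -19.500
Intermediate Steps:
M(c) = 0 (M(c) = c*0 = 0)
k(G, n) = -G (k(G, n) = 0 - G = -G)
E = -30 (E = -5*6 = -30)
R(B) = 1 + B/8 (R(B) = 1 - B/(2*(-4)) = 1 - B*(-1)/(2*4) = 1 - (-1)*B/8 = 1 + B/8)
E + R(4)*k(j, 6) = -30 + (1 + (1/8)*4)*(-1*(-7)) = -30 + (1 + 1/2)*7 = -30 + (3/2)*7 = -30 + 21/2 = -39/2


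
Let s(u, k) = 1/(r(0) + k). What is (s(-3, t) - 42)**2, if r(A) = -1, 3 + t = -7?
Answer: 214369/121 ≈ 1771.6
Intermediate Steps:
t = -10 (t = -3 - 7 = -10)
s(u, k) = 1/(-1 + k)
(s(-3, t) - 42)**2 = (1/(-1 - 10) - 42)**2 = (1/(-11) - 42)**2 = (-1/11 - 42)**2 = (-463/11)**2 = 214369/121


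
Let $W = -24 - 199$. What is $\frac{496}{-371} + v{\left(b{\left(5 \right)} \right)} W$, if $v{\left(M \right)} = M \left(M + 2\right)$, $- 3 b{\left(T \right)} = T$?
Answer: $\frac{409201}{3339} \approx 122.55$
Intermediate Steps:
$b{\left(T \right)} = - \frac{T}{3}$
$W = -223$ ($W = -24 - 199 = -223$)
$v{\left(M \right)} = M \left(2 + M\right)$
$\frac{496}{-371} + v{\left(b{\left(5 \right)} \right)} W = \frac{496}{-371} + \left(- \frac{1}{3}\right) 5 \left(2 - \frac{5}{3}\right) \left(-223\right) = 496 \left(- \frac{1}{371}\right) + - \frac{5 \left(2 - \frac{5}{3}\right)}{3} \left(-223\right) = - \frac{496}{371} + \left(- \frac{5}{3}\right) \frac{1}{3} \left(-223\right) = - \frac{496}{371} - - \frac{1115}{9} = - \frac{496}{371} + \frac{1115}{9} = \frac{409201}{3339}$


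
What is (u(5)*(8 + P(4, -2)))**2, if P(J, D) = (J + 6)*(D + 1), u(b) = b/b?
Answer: 4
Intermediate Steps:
u(b) = 1
P(J, D) = (1 + D)*(6 + J) (P(J, D) = (6 + J)*(1 + D) = (1 + D)*(6 + J))
(u(5)*(8 + P(4, -2)))**2 = (1*(8 + (6 + 4 + 6*(-2) - 2*4)))**2 = (1*(8 + (6 + 4 - 12 - 8)))**2 = (1*(8 - 10))**2 = (1*(-2))**2 = (-2)**2 = 4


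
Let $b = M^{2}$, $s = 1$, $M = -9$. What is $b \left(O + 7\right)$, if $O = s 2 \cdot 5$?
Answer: $1377$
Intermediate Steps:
$O = 10$ ($O = 1 \cdot 2 \cdot 5 = 2 \cdot 5 = 10$)
$b = 81$ ($b = \left(-9\right)^{2} = 81$)
$b \left(O + 7\right) = 81 \left(10 + 7\right) = 81 \cdot 17 = 1377$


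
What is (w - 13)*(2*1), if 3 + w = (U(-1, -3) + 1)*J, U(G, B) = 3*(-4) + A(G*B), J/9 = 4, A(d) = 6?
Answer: -392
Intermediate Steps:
J = 36 (J = 9*4 = 36)
U(G, B) = -6 (U(G, B) = 3*(-4) + 6 = -12 + 6 = -6)
w = -183 (w = -3 + (-6 + 1)*36 = -3 - 5*36 = -3 - 180 = -183)
(w - 13)*(2*1) = (-183 - 13)*(2*1) = -196*2 = -392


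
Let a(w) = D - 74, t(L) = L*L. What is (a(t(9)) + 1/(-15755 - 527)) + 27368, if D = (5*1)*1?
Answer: 444482317/16282 ≈ 27299.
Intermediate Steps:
D = 5 (D = 5*1 = 5)
t(L) = L**2
a(w) = -69 (a(w) = 5 - 74 = -69)
(a(t(9)) + 1/(-15755 - 527)) + 27368 = (-69 + 1/(-15755 - 527)) + 27368 = (-69 + 1/(-16282)) + 27368 = (-69 - 1/16282) + 27368 = -1123459/16282 + 27368 = 444482317/16282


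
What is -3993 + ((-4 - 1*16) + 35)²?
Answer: -3768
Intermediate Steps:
-3993 + ((-4 - 1*16) + 35)² = -3993 + ((-4 - 16) + 35)² = -3993 + (-20 + 35)² = -3993 + 15² = -3993 + 225 = -3768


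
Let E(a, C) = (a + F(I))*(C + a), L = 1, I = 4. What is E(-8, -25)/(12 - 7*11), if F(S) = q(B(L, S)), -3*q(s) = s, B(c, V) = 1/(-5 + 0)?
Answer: -1309/325 ≈ -4.0277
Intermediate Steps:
B(c, V) = -1/5 (B(c, V) = 1/(-5) = -1/5)
q(s) = -s/3
F(S) = 1/15 (F(S) = -1/3*(-1/5) = 1/15)
E(a, C) = (1/15 + a)*(C + a) (E(a, C) = (a + 1/15)*(C + a) = (1/15 + a)*(C + a))
E(-8, -25)/(12 - 7*11) = ((-8)**2 + (1/15)*(-25) + (1/15)*(-8) - 25*(-8))/(12 - 7*11) = (64 - 5/3 - 8/15 + 200)/(12 - 77) = (1309/5)/(-65) = (1309/5)*(-1/65) = -1309/325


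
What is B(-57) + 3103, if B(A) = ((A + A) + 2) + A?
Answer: 2934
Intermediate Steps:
B(A) = 2 + 3*A (B(A) = (2*A + 2) + A = (2 + 2*A) + A = 2 + 3*A)
B(-57) + 3103 = (2 + 3*(-57)) + 3103 = (2 - 171) + 3103 = -169 + 3103 = 2934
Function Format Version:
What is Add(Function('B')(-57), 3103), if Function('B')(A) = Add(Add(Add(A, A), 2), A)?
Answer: 2934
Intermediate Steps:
Function('B')(A) = Add(2, Mul(3, A)) (Function('B')(A) = Add(Add(Mul(2, A), 2), A) = Add(Add(2, Mul(2, A)), A) = Add(2, Mul(3, A)))
Add(Function('B')(-57), 3103) = Add(Add(2, Mul(3, -57)), 3103) = Add(Add(2, -171), 3103) = Add(-169, 3103) = 2934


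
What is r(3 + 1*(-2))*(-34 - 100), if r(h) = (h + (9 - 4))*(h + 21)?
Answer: -17688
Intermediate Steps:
r(h) = (5 + h)*(21 + h) (r(h) = (h + 5)*(21 + h) = (5 + h)*(21 + h))
r(3 + 1*(-2))*(-34 - 100) = (105 + (3 + 1*(-2))² + 26*(3 + 1*(-2)))*(-34 - 100) = (105 + (3 - 2)² + 26*(3 - 2))*(-134) = (105 + 1² + 26*1)*(-134) = (105 + 1 + 26)*(-134) = 132*(-134) = -17688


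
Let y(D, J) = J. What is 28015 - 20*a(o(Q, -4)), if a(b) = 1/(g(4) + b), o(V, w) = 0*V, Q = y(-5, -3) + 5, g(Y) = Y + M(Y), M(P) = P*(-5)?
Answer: 112065/4 ≈ 28016.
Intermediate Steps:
M(P) = -5*P
g(Y) = -4*Y (g(Y) = Y - 5*Y = -4*Y)
Q = 2 (Q = -3 + 5 = 2)
o(V, w) = 0
a(b) = 1/(-16 + b) (a(b) = 1/(-4*4 + b) = 1/(-16 + b))
28015 - 20*a(o(Q, -4)) = 28015 - 20/(-16 + 0) = 28015 - 20/(-16) = 28015 - 20*(-1)/16 = 28015 - 1*(-5/4) = 28015 + 5/4 = 112065/4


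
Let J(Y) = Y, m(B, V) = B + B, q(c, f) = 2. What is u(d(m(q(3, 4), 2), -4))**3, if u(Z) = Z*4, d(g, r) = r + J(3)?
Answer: -64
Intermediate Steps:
m(B, V) = 2*B
d(g, r) = 3 + r (d(g, r) = r + 3 = 3 + r)
u(Z) = 4*Z
u(d(m(q(3, 4), 2), -4))**3 = (4*(3 - 4))**3 = (4*(-1))**3 = (-4)**3 = -64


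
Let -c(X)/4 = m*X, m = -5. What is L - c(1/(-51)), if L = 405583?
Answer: 20684753/51 ≈ 4.0558e+5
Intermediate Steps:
c(X) = 20*X (c(X) = -(-20)*X = 20*X)
L - c(1/(-51)) = 405583 - 20/(-51) = 405583 - 20*(-1)/51 = 405583 - 1*(-20/51) = 405583 + 20/51 = 20684753/51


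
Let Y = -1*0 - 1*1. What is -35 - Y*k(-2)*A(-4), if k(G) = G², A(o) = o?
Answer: -51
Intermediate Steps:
Y = -1 (Y = 0 - 1 = -1)
-35 - Y*k(-2)*A(-4) = -35 - (-1*(-2)²)*(-4) = -35 - (-1*4)*(-4) = -35 - (-4)*(-4) = -35 - 1*16 = -35 - 16 = -51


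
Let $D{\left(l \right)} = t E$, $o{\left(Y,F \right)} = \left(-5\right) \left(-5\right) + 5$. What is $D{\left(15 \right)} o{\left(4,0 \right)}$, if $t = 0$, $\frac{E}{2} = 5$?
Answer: $0$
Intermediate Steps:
$E = 10$ ($E = 2 \cdot 5 = 10$)
$o{\left(Y,F \right)} = 30$ ($o{\left(Y,F \right)} = 25 + 5 = 30$)
$D{\left(l \right)} = 0$ ($D{\left(l \right)} = 0 \cdot 10 = 0$)
$D{\left(15 \right)} o{\left(4,0 \right)} = 0 \cdot 30 = 0$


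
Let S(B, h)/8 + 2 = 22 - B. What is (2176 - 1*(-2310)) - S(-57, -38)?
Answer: 3870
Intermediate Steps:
S(B, h) = 160 - 8*B (S(B, h) = -16 + 8*(22 - B) = -16 + (176 - 8*B) = 160 - 8*B)
(2176 - 1*(-2310)) - S(-57, -38) = (2176 - 1*(-2310)) - (160 - 8*(-57)) = (2176 + 2310) - (160 + 456) = 4486 - 1*616 = 4486 - 616 = 3870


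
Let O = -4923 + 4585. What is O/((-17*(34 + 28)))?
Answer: 169/527 ≈ 0.32068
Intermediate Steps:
O = -338
O/((-17*(34 + 28))) = -338*(-1/(17*(34 + 28))) = -338/((-17*62)) = -338/(-1054) = -338*(-1/1054) = 169/527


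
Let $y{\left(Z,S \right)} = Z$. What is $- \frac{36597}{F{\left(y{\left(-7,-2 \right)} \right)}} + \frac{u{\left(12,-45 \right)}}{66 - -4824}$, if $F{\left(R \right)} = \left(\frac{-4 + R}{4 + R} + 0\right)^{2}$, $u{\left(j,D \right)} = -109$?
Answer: $- \frac{146422469}{53790} \approx -2722.1$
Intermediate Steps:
$F{\left(R \right)} = \frac{\left(-4 + R\right)^{2}}{\left(4 + R\right)^{2}}$ ($F{\left(R \right)} = \left(\frac{-4 + R}{4 + R} + 0\right)^{2} = \left(\frac{-4 + R}{4 + R}\right)^{2} = \frac{\left(-4 + R\right)^{2}}{\left(4 + R\right)^{2}}$)
$- \frac{36597}{F{\left(y{\left(-7,-2 \right)} \right)}} + \frac{u{\left(12,-45 \right)}}{66 - -4824} = - \frac{36597}{\left(-4 - 7\right)^{2} \frac{1}{\left(4 - 7\right)^{2}}} - \frac{109}{66 - -4824} = - \frac{36597}{\left(-11\right)^{2} \cdot \frac{1}{9}} - \frac{109}{66 + 4824} = - \frac{36597}{121 \cdot \frac{1}{9}} - \frac{109}{4890} = - \frac{36597}{\frac{121}{9}} - \frac{109}{4890} = \left(-36597\right) \frac{9}{121} - \frac{109}{4890} = - \frac{29943}{11} - \frac{109}{4890} = - \frac{146422469}{53790}$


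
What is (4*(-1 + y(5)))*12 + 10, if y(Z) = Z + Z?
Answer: 442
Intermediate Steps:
y(Z) = 2*Z
(4*(-1 + y(5)))*12 + 10 = (4*(-1 + 2*5))*12 + 10 = (4*(-1 + 10))*12 + 10 = (4*9)*12 + 10 = 36*12 + 10 = 432 + 10 = 442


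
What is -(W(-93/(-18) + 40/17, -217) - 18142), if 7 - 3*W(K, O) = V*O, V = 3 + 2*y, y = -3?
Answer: 55070/3 ≈ 18357.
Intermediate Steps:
V = -3 (V = 3 + 2*(-3) = 3 - 6 = -3)
W(K, O) = 7/3 + O (W(K, O) = 7/3 - (-1)*O = 7/3 + O)
-(W(-93/(-18) + 40/17, -217) - 18142) = -((7/3 - 217) - 18142) = -(-644/3 - 18142) = -1*(-55070/3) = 55070/3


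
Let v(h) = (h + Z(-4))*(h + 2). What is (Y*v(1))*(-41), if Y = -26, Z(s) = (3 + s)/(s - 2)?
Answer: 3731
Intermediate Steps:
Z(s) = (3 + s)/(-2 + s)
v(h) = (2 + h)*(1/6 + h) (v(h) = (h + (3 - 4)/(-2 - 4))*(h + 2) = (h - 1/(-6))*(2 + h) = (h - 1/6*(-1))*(2 + h) = (h + 1/6)*(2 + h) = (1/6 + h)*(2 + h) = (2 + h)*(1/6 + h))
(Y*v(1))*(-41) = -26*(1/3 + 1**2 + (13/6)*1)*(-41) = -26*(1/3 + 1 + 13/6)*(-41) = -26*7/2*(-41) = -91*(-41) = 3731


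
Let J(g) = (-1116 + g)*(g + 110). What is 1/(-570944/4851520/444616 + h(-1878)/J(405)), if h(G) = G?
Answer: 164550234549336/843907507529 ≈ 194.99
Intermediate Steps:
J(g) = (-1116 + g)*(110 + g)
1/(-570944/4851520/444616 + h(-1878)/J(405)) = 1/(-570944/4851520/444616 - 1878/(-122760 + 405² - 1006*405)) = 1/(-570944*1/4851520*(1/444616) - 1878/(-122760 + 164025 - 407430)) = 1/(-8921/75805*1/444616 - 1878/(-366165)) = 1/(-8921/33704115880 - 1878*(-1/366165)) = 1/(-8921/33704115880 + 626/122055) = 1/(843907507529/164550234549336) = 164550234549336/843907507529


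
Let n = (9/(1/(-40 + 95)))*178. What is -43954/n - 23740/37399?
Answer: -1867783523/1647612945 ≈ -1.1336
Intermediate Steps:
n = 88110 (n = (9/(1/55))*178 = (9*55)*178 = 495*178 = 88110)
-43954/n - 23740/37399 = -43954/88110 - 23740/37399 = -43954*1/88110 - 23740*1/37399 = -21977/44055 - 23740/37399 = -1867783523/1647612945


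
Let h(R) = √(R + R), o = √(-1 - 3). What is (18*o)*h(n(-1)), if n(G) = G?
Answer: -36*√2 ≈ -50.912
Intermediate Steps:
o = 2*I (o = √(-4) = 2*I ≈ 2.0*I)
h(R) = √2*√R (h(R) = √(2*R) = √2*√R)
(18*o)*h(n(-1)) = (18*(2*I))*(√2*√(-1)) = (36*I)*(√2*I) = (36*I)*(I*√2) = -36*√2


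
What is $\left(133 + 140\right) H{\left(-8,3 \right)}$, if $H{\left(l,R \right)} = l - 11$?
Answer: $-5187$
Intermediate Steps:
$H{\left(l,R \right)} = -11 + l$
$\left(133 + 140\right) H{\left(-8,3 \right)} = \left(133 + 140\right) \left(-11 - 8\right) = 273 \left(-19\right) = -5187$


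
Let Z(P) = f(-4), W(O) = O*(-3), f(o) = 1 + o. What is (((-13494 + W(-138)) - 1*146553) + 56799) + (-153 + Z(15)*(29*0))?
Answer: -102987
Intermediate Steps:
W(O) = -3*O
Z(P) = -3 (Z(P) = 1 - 4 = -3)
(((-13494 + W(-138)) - 1*146553) + 56799) + (-153 + Z(15)*(29*0)) = (((-13494 - 3*(-138)) - 1*146553) + 56799) + (-153 - 87*0) = (((-13494 + 414) - 146553) + 56799) + (-153 - 3*0) = ((-13080 - 146553) + 56799) + (-153 + 0) = (-159633 + 56799) - 153 = -102834 - 153 = -102987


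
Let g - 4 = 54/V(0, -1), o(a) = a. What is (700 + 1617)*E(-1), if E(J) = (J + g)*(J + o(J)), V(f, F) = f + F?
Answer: 236334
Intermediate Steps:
V(f, F) = F + f
g = -50 (g = 4 + 54/(-1 + 0) = 4 + 54/(-1) = 4 + 54*(-1) = 4 - 54 = -50)
E(J) = 2*J*(-50 + J) (E(J) = (J - 50)*(J + J) = (-50 + J)*(2*J) = 2*J*(-50 + J))
(700 + 1617)*E(-1) = (700 + 1617)*(2*(-1)*(-50 - 1)) = 2317*(2*(-1)*(-51)) = 2317*102 = 236334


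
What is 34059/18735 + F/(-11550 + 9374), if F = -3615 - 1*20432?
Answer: 174877643/13589120 ≈ 12.869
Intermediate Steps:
F = -24047 (F = -3615 - 20432 = -24047)
34059/18735 + F/(-11550 + 9374) = 34059/18735 - 24047/(-11550 + 9374) = 34059*(1/18735) - 24047/(-2176) = 11353/6245 - 24047*(-1/2176) = 11353/6245 + 24047/2176 = 174877643/13589120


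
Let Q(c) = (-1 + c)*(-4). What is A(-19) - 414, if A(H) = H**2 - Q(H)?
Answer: -133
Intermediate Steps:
Q(c) = 4 - 4*c
A(H) = -4 + H**2 + 4*H (A(H) = H**2 - (4 - 4*H) = H**2 + (-4 + 4*H) = -4 + H**2 + 4*H)
A(-19) - 414 = (-4 + (-19)**2 + 4*(-19)) - 414 = (-4 + 361 - 76) - 414 = 281 - 414 = -133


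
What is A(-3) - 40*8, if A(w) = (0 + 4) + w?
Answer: -319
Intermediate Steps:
A(w) = 4 + w
A(-3) - 40*8 = (4 - 3) - 40*8 = 1 - 320 = -319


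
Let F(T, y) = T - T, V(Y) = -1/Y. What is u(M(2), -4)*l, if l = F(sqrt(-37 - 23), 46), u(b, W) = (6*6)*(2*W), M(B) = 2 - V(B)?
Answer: 0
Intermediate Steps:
M(B) = 2 + 1/B (M(B) = 2 - (-1)/B = 2 + 1/B)
u(b, W) = 72*W (u(b, W) = 36*(2*W) = 72*W)
F(T, y) = 0
l = 0
u(M(2), -4)*l = (72*(-4))*0 = -288*0 = 0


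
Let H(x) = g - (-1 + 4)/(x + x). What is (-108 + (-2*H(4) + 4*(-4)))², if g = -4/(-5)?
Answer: 6235009/400 ≈ 15588.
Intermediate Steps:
g = ⅘ (g = -4*(-⅕) = ⅘ ≈ 0.80000)
H(x) = ⅘ - 3/(2*x) (H(x) = ⅘ - (-1 + 4)/(x + x) = ⅘ - 3/(2*x))
(-108 + (-2*H(4) + 4*(-4)))² = (-108 + (-(-15 + 8*4)/(5*4) + 4*(-4)))² = (-108 + (-(-15 + 32)/(5*4) - 16))² = (-108 + (-17/(5*4) - 16))² = (-108 + (-2*17/40 - 16))² = (-108 + (-17/20 - 16))² = (-108 - 337/20)² = (-2497/20)² = 6235009/400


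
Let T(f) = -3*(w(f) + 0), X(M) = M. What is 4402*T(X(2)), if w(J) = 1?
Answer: -13206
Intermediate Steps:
T(f) = -3 (T(f) = -3*(1 + 0) = -3*1 = -3)
4402*T(X(2)) = 4402*(-3) = -13206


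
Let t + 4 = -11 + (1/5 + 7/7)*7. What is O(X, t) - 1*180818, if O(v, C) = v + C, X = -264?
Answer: -905443/5 ≈ -1.8109e+5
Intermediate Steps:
t = -33/5 (t = -4 + (-11 + (1/5 + 7/7)*7) = -4 + (-11 + (1*(⅕) + 7*(⅐))*7) = -4 + (-11 + (⅕ + 1)*7) = -4 + (-11 + (6/5)*7) = -4 + (-11 + 42/5) = -4 - 13/5 = -33/5 ≈ -6.6000)
O(v, C) = C + v
O(X, t) - 1*180818 = (-33/5 - 264) - 1*180818 = -1353/5 - 180818 = -905443/5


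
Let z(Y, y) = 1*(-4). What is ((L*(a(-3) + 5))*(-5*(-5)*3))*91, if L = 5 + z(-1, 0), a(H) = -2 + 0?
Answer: 20475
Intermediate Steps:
a(H) = -2
z(Y, y) = -4
L = 1 (L = 5 - 4 = 1)
((L*(a(-3) + 5))*(-5*(-5)*3))*91 = ((1*(-2 + 5))*(-5*(-5)*3))*91 = ((1*3)*(25*3))*91 = (3*75)*91 = 225*91 = 20475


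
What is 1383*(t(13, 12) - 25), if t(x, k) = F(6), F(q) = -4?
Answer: -40107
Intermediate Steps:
t(x, k) = -4
1383*(t(13, 12) - 25) = 1383*(-4 - 25) = 1383*(-29) = -40107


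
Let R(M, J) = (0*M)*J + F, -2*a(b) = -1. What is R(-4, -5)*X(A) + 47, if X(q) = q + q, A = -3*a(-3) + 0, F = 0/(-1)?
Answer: 47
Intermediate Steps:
F = 0 (F = 0*(-1) = 0)
a(b) = ½ (a(b) = -½*(-1) = ½)
R(M, J) = 0 (R(M, J) = (0*M)*J + 0 = 0*J + 0 = 0 + 0 = 0)
A = -3/2 (A = -3*½ + 0 = -3/2 + 0 = -3/2 ≈ -1.5000)
X(q) = 2*q
R(-4, -5)*X(A) + 47 = 0*(2*(-3/2)) + 47 = 0*(-3) + 47 = 0 + 47 = 47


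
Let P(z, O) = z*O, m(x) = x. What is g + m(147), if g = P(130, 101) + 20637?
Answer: 33914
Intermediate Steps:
P(z, O) = O*z
g = 33767 (g = 101*130 + 20637 = 13130 + 20637 = 33767)
g + m(147) = 33767 + 147 = 33914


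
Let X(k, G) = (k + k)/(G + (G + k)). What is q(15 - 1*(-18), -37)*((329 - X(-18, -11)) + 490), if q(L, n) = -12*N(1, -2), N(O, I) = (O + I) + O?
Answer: 0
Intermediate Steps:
N(O, I) = I + 2*O (N(O, I) = (I + O) + O = I + 2*O)
X(k, G) = 2*k/(k + 2*G) (X(k, G) = (2*k)/(k + 2*G) = 2*k/(k + 2*G))
q(L, n) = 0 (q(L, n) = -12*(-2 + 2*1) = -12*(-2 + 2) = -12*0 = 0)
q(15 - 1*(-18), -37)*((329 - X(-18, -11)) + 490) = 0*((329 - 2*(-18)/(-18 + 2*(-11))) + 490) = 0*((329 - 2*(-18)/(-18 - 22)) + 490) = 0*((329 - 2*(-18)/(-40)) + 490) = 0*((329 - 2*(-18)*(-1)/40) + 490) = 0*((329 - 1*9/10) + 490) = 0*((329 - 9/10) + 490) = 0*(3281/10 + 490) = 0*(8181/10) = 0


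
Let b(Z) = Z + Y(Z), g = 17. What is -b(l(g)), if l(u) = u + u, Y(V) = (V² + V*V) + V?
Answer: -2380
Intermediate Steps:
Y(V) = V + 2*V² (Y(V) = (V² + V²) + V = 2*V² + V = V + 2*V²)
l(u) = 2*u
b(Z) = Z + Z*(1 + 2*Z)
-b(l(g)) = -2*2*17*(1 + 2*17) = -2*34*(1 + 34) = -2*34*35 = -1*2380 = -2380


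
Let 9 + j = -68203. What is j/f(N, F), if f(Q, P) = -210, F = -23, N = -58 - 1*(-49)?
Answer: 34106/105 ≈ 324.82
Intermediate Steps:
j = -68212 (j = -9 - 68203 = -68212)
N = -9 (N = -58 + 49 = -9)
j/f(N, F) = -68212/(-210) = -68212*(-1/210) = 34106/105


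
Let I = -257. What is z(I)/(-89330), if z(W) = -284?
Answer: 142/44665 ≈ 0.0031792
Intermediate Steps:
z(I)/(-89330) = -284/(-89330) = -284*(-1/89330) = 142/44665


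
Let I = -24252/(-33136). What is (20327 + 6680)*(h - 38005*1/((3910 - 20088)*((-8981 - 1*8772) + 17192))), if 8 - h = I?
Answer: 670428520857287/3417473076 ≈ 1.9618e+5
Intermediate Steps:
I = 6063/8284 (I = -24252*(-1/33136) = 6063/8284 ≈ 0.73189)
h = 60209/8284 (h = 8 - 1*6063/8284 = 8 - 6063/8284 = 60209/8284 ≈ 7.2681)
(20327 + 6680)*(h - 38005*1/((3910 - 20088)*((-8981 - 1*8772) + 17192))) = (20327 + 6680)*(60209/8284 - 38005*1/((3910 - 20088)*((-8981 - 1*8772) + 17192))) = 27007*(60209/8284 - 38005*(-1/(16178*((-8981 - 8772) + 17192)))) = 27007*(60209/8284 - 38005*(-1/(16178*(-17753 + 17192)))) = 27007*(60209/8284 - 38005/((-561*(-16178)))) = 27007*(60209/8284 - 38005/9075858) = 27007*(60209/8284 - 38005*1/9075858) = 27007*(60209/8284 - 3455/825078) = 27007*(24824250041/3417473076) = 670428520857287/3417473076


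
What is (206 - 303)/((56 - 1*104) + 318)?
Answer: -97/270 ≈ -0.35926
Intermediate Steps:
(206 - 303)/((56 - 1*104) + 318) = -97/((56 - 104) + 318) = -97/(-48 + 318) = -97/270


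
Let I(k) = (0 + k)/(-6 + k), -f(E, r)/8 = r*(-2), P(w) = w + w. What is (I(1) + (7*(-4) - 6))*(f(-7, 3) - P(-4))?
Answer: -9576/5 ≈ -1915.2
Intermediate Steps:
P(w) = 2*w
f(E, r) = 16*r (f(E, r) = -8*r*(-2) = -(-16)*r = 16*r)
I(k) = k/(-6 + k)
(I(1) + (7*(-4) - 6))*(f(-7, 3) - P(-4)) = (1/(-6 + 1) + (7*(-4) - 6))*(16*3 - 2*(-4)) = (1/(-5) + (-28 - 6))*(48 - 1*(-8)) = (1*(-1/5) - 34)*(48 + 8) = (-1/5 - 34)*56 = -171/5*56 = -9576/5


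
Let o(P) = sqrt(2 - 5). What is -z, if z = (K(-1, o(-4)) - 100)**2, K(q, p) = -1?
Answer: -10201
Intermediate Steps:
o(P) = I*sqrt(3) (o(P) = sqrt(-3) = I*sqrt(3))
z = 10201 (z = (-1 - 100)**2 = (-101)**2 = 10201)
-z = -1*10201 = -10201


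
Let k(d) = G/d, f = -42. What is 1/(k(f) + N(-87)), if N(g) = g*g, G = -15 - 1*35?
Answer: 21/158974 ≈ 0.00013210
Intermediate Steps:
G = -50 (G = -15 - 35 = -50)
N(g) = g**2
k(d) = -50/d
1/(k(f) + N(-87)) = 1/(-50/(-42) + (-87)**2) = 1/(-50*(-1/42) + 7569) = 1/(25/21 + 7569) = 1/(158974/21) = 21/158974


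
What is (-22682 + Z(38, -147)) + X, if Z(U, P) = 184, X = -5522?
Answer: -28020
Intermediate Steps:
(-22682 + Z(38, -147)) + X = (-22682 + 184) - 5522 = -22498 - 5522 = -28020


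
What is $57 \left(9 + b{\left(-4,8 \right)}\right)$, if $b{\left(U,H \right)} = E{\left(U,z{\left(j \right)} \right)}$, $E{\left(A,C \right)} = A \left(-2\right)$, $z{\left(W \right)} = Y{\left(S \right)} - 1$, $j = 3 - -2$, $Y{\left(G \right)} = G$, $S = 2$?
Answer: $969$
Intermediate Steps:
$j = 5$ ($j = 3 + 2 = 5$)
$z{\left(W \right)} = 1$ ($z{\left(W \right)} = 2 - 1 = 1$)
$E{\left(A,C \right)} = - 2 A$
$b{\left(U,H \right)} = - 2 U$
$57 \left(9 + b{\left(-4,8 \right)}\right) = 57 \left(9 - -8\right) = 57 \left(9 + 8\right) = 57 \cdot 17 = 969$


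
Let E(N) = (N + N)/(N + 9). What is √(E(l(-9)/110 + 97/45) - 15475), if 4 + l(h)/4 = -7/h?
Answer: I*√28874979953/1366 ≈ 124.4*I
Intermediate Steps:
l(h) = -16 - 28/h (l(h) = -16 + 4*(-7/h) = -16 - 28/h)
E(N) = 2*N/(9 + N) (E(N) = (2*N)/(9 + N) = 2*N/(9 + N))
√(E(l(-9)/110 + 97/45) - 15475) = √(2*((-16 - 28/(-9))/110 + 97/45)/(9 + ((-16 - 28/(-9))/110 + 97/45)) - 15475) = √(2*((-16 - 28*(-⅑))*(1/110) + 97*(1/45))/(9 + ((-16 - 28*(-⅑))*(1/110) + 97*(1/45))) - 15475) = √(2*((-16 + 28/9)*(1/110) + 97/45)/(9 + ((-16 + 28/9)*(1/110) + 97/45)) - 15475) = √(2*(-116/9*1/110 + 97/45)/(9 + (-116/9*1/110 + 97/45)) - 15475) = √(2*(-58/495 + 97/45)/(9 + (-58/495 + 97/45)) - 15475) = √(2*(1009/495)/(9 + 1009/495) - 15475) = √(2*(1009/495)/(5464/495) - 15475) = √(2*(1009/495)*(495/5464) - 15475) = √(1009/2732 - 15475) = √(-42276691/2732) = I*√28874979953/1366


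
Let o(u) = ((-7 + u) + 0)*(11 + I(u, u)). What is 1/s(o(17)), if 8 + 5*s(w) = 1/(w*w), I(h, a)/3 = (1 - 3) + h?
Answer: -1568000/2508799 ≈ -0.62500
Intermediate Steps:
I(h, a) = -6 + 3*h (I(h, a) = 3*((1 - 3) + h) = 3*(-2 + h) = -6 + 3*h)
o(u) = (-7 + u)*(5 + 3*u) (o(u) = ((-7 + u) + 0)*(11 + (-6 + 3*u)) = (-7 + u)*(5 + 3*u))
s(w) = -8/5 + 1/(5*w²) (s(w) = -8/5 + (1/(w*w))/5 = -8/5 + 1/(5*w²))
1/s(o(17)) = 1/(-8/5 + 1/(5*(-35 - 16*17 + 3*17²)²)) = 1/(-8/5 + 1/(5*(-35 - 272 + 3*289)²)) = 1/(-8/5 + 1/(5*(-35 - 272 + 867)²)) = 1/(-8/5 + (⅕)/560²) = 1/(-8/5 + (⅕)*(1/313600)) = 1/(-8/5 + 1/1568000) = 1/(-2508799/1568000) = -1568000/2508799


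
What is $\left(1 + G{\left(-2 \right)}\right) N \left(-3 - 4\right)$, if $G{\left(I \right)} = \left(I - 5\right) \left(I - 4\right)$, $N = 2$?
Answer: $-602$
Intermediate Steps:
$G{\left(I \right)} = \left(-5 + I\right) \left(-4 + I\right)$
$\left(1 + G{\left(-2 \right)}\right) N \left(-3 - 4\right) = \left(1 + \left(20 + \left(-2\right)^{2} - -18\right)\right) 2 \left(-3 - 4\right) = \left(1 + \left(20 + 4 + 18\right)\right) 2 \left(-7\right) = \left(1 + 42\right) \left(-14\right) = 43 \left(-14\right) = -602$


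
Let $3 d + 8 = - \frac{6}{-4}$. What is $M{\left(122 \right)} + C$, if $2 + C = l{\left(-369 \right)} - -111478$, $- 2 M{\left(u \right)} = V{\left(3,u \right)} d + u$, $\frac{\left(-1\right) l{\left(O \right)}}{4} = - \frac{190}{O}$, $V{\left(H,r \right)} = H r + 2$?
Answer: $\frac{41258483}{369} \approx 1.1181 \cdot 10^{5}$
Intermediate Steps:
$V{\left(H,r \right)} = 2 + H r$
$d = - \frac{13}{6}$ ($d = - \frac{8}{3} + \frac{\left(-6\right) \frac{1}{-4}}{3} = - \frac{8}{3} + \frac{\left(-6\right) \left(- \frac{1}{4}\right)}{3} = - \frac{8}{3} + \frac{1}{3} \cdot \frac{3}{2} = - \frac{8}{3} + \frac{1}{2} = - \frac{13}{6} \approx -2.1667$)
$l{\left(O \right)} = \frac{760}{O}$ ($l{\left(O \right)} = - 4 \left(- \frac{190}{O}\right) = \frac{760}{O}$)
$M{\left(u \right)} = \frac{13}{6} + \frac{11 u}{4}$ ($M{\left(u \right)} = - \frac{\left(2 + 3 u\right) \left(- \frac{13}{6}\right) + u}{2} = - \frac{\left(- \frac{13}{3} - \frac{13 u}{2}\right) + u}{2} = - \frac{- \frac{13}{3} - \frac{11 u}{2}}{2} = \frac{13}{6} + \frac{11 u}{4}$)
$C = \frac{41133884}{369}$ ($C = -2 + \left(\frac{760}{-369} - -111478\right) = -2 + \left(760 \left(- \frac{1}{369}\right) + 111478\right) = -2 + \left(- \frac{760}{369} + 111478\right) = -2 + \frac{41134622}{369} = \frac{41133884}{369} \approx 1.1147 \cdot 10^{5}$)
$M{\left(122 \right)} + C = \left(\frac{13}{6} + \frac{11}{4} \cdot 122\right) + \frac{41133884}{369} = \left(\frac{13}{6} + \frac{671}{2}\right) + \frac{41133884}{369} = \frac{1013}{3} + \frac{41133884}{369} = \frac{41258483}{369}$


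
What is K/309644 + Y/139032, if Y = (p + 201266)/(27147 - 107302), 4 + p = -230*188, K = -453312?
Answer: -70163995899329/47926483117420 ≈ -1.4640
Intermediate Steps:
p = -43244 (p = -4 - 230*188 = -4 - 43240 = -43244)
Y = -158022/80155 (Y = (-43244 + 201266)/(27147 - 107302) = 158022/(-80155) = 158022*(-1/80155) = -158022/80155 ≈ -1.9715)
K/309644 + Y/139032 = -453312/309644 - 158022/80155/139032 = -453312*1/309644 - 158022/80155*1/139032 = -113328/77411 - 8779/619117220 = -70163995899329/47926483117420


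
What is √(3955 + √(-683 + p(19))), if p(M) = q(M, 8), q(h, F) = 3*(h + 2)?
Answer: √(3955 + 2*I*√155) ≈ 62.889 + 0.198*I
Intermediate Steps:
q(h, F) = 6 + 3*h (q(h, F) = 3*(2 + h) = 6 + 3*h)
p(M) = 6 + 3*M
√(3955 + √(-683 + p(19))) = √(3955 + √(-683 + (6 + 3*19))) = √(3955 + √(-683 + (6 + 57))) = √(3955 + √(-683 + 63)) = √(3955 + √(-620)) = √(3955 + 2*I*√155)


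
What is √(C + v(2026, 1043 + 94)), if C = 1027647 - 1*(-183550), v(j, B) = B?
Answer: √1212334 ≈ 1101.1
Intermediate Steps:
C = 1211197 (C = 1027647 + 183550 = 1211197)
√(C + v(2026, 1043 + 94)) = √(1211197 + (1043 + 94)) = √(1211197 + 1137) = √1212334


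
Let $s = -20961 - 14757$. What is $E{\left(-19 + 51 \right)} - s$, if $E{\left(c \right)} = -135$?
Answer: $35583$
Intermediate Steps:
$s = -35718$
$E{\left(-19 + 51 \right)} - s = -135 - -35718 = -135 + 35718 = 35583$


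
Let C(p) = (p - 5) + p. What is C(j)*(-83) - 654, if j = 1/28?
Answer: -3429/14 ≈ -244.93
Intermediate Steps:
j = 1/28 ≈ 0.035714
C(p) = -5 + 2*p (C(p) = (-5 + p) + p = -5 + 2*p)
C(j)*(-83) - 654 = (-5 + 2*(1/28))*(-83) - 654 = (-5 + 1/14)*(-83) - 654 = -69/14*(-83) - 654 = 5727/14 - 654 = -3429/14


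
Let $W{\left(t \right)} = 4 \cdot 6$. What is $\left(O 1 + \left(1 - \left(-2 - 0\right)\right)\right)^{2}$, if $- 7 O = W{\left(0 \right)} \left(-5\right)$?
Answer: $\frac{19881}{49} \approx 405.73$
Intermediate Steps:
$W{\left(t \right)} = 24$
$O = \frac{120}{7}$ ($O = - \frac{24 \left(-5\right)}{7} = \left(- \frac{1}{7}\right) \left(-120\right) = \frac{120}{7} \approx 17.143$)
$\left(O 1 + \left(1 - \left(-2 - 0\right)\right)\right)^{2} = \left(\frac{120}{7} \cdot 1 + \left(1 - \left(-2 - 0\right)\right)\right)^{2} = \left(\frac{120}{7} + \left(1 - \left(-2 + 0\right)\right)\right)^{2} = \left(\frac{120}{7} + \left(1 - -2\right)\right)^{2} = \left(\frac{120}{7} + \left(1 + 2\right)\right)^{2} = \left(\frac{120}{7} + 3\right)^{2} = \left(\frac{141}{7}\right)^{2} = \frac{19881}{49}$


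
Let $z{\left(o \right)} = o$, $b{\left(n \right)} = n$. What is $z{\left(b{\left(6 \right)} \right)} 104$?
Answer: $624$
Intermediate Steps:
$z{\left(b{\left(6 \right)} \right)} 104 = 6 \cdot 104 = 624$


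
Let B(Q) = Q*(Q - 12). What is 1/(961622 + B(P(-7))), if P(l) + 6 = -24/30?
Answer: 25/24043746 ≈ 1.0398e-6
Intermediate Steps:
P(l) = -34/5 (P(l) = -6 - 24/30 = -6 - 24*1/30 = -6 - 4/5 = -34/5)
B(Q) = Q*(-12 + Q)
1/(961622 + B(P(-7))) = 1/(961622 - 34*(-12 - 34/5)/5) = 1/(961622 - 34/5*(-94/5)) = 1/(961622 + 3196/25) = 1/(24043746/25) = 25/24043746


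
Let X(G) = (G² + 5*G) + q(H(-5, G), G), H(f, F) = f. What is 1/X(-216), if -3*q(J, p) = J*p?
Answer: 1/45216 ≈ 2.2116e-5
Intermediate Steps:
q(J, p) = -J*p/3
X(G) = G² + 20*G/3 (X(G) = (G² + 5*G) - ⅓*(-5)*G = (G² + 5*G) + 5*G/3 = G² + 20*G/3)
1/X(-216) = 1/((⅓)*(-216)*(20 + 3*(-216))) = 1/((⅓)*(-216)*(20 - 648)) = 1/((⅓)*(-216)*(-628)) = 1/45216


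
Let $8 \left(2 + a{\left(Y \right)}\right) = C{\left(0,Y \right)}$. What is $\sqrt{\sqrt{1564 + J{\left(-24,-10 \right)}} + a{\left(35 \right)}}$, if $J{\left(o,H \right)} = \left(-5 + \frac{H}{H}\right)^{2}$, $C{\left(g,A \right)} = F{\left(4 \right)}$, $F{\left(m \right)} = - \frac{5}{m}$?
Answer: $\frac{\sqrt{-138 + 128 \sqrt{395}}}{8} \approx 6.1313$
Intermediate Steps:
$C{\left(g,A \right)} = - \frac{5}{4}$
$J{\left(o,H \right)} = 16$ ($J{\left(o,H \right)} = \left(-5 + 1\right)^{2} = \left(-4\right)^{2} = 16$)
$a{\left(Y \right)} = - \frac{69}{32}$ ($a{\left(Y \right)} = -2 + \frac{1}{8} \left(- \frac{5}{4}\right) = -2 - \frac{5}{32} = - \frac{69}{32}$)
$\sqrt{\sqrt{1564 + J{\left(-24,-10 \right)}} + a{\left(35 \right)}} = \sqrt{\sqrt{1564 + 16} - \frac{69}{32}} = \sqrt{\sqrt{1580} - \frac{69}{32}} = \sqrt{2 \sqrt{395} - \frac{69}{32}} = \sqrt{- \frac{69}{32} + 2 \sqrt{395}}$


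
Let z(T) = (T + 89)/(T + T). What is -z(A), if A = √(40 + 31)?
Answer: -½ - 89*√71/142 ≈ -5.7812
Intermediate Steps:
A = √71 ≈ 8.4261
z(T) = (89 + T)/(2*T) (z(T) = (89 + T)/((2*T)) = (89 + T)*(1/(2*T)) = (89 + T)/(2*T))
-z(A) = -(89 + √71)/(2*(√71)) = -√71/71*(89 + √71)/2 = -√71*(89 + √71)/142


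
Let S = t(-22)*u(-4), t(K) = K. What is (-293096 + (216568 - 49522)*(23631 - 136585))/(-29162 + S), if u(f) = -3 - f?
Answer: 4717201745/7296 ≈ 6.4655e+5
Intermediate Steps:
S = -22 (S = -22*(-3 - 1*(-4)) = -22*(-3 + 4) = -22*1 = -22)
(-293096 + (216568 - 49522)*(23631 - 136585))/(-29162 + S) = (-293096 + (216568 - 49522)*(23631 - 136585))/(-29162 - 22) = (-293096 + 167046*(-112954))/(-29184) = (-293096 - 18868513884)*(-1/29184) = -18868806980*(-1/29184) = 4717201745/7296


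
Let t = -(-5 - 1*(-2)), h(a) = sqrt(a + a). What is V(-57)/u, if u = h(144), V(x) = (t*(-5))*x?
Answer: 285*sqrt(2)/8 ≈ 50.381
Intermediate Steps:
h(a) = sqrt(2)*sqrt(a) (h(a) = sqrt(2*a) = sqrt(2)*sqrt(a))
t = 3 (t = -(-5 + 2) = -1*(-3) = 3)
V(x) = -15*x (V(x) = (3*(-5))*x = -15*x)
u = 12*sqrt(2) (u = sqrt(2)*sqrt(144) = sqrt(2)*12 = 12*sqrt(2) ≈ 16.971)
V(-57)/u = (-15*(-57))/((12*sqrt(2))) = 855*(sqrt(2)/24) = 285*sqrt(2)/8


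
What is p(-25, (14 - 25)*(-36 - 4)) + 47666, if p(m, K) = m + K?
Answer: 48081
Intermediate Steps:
p(m, K) = K + m
p(-25, (14 - 25)*(-36 - 4)) + 47666 = ((14 - 25)*(-36 - 4) - 25) + 47666 = (-11*(-40) - 25) + 47666 = (440 - 25) + 47666 = 415 + 47666 = 48081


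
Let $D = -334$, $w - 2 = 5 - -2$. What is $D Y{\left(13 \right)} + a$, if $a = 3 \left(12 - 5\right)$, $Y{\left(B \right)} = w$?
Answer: $-2985$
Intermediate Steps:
$w = 9$ ($w = 2 + \left(5 - -2\right) = 2 + \left(5 + 2\right) = 2 + 7 = 9$)
$Y{\left(B \right)} = 9$
$a = 21$ ($a = 3 \cdot 7 = 21$)
$D Y{\left(13 \right)} + a = \left(-334\right) 9 + 21 = -3006 + 21 = -2985$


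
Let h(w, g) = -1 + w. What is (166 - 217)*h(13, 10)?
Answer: -612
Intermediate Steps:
(166 - 217)*h(13, 10) = (166 - 217)*(-1 + 13) = -51*12 = -612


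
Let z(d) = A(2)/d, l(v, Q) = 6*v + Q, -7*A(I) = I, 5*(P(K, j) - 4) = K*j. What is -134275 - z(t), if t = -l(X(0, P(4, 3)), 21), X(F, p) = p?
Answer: -279157735/2079 ≈ -1.3428e+5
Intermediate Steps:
P(K, j) = 4 + K*j/5 (P(K, j) = 4 + (K*j)/5 = 4 + K*j/5)
A(I) = -I/7
l(v, Q) = Q + 6*v
t = -297/5 (t = -(21 + 6*(4 + (⅕)*4*3)) = -(21 + 6*(4 + 12/5)) = -(21 + 6*(32/5)) = -(21 + 192/5) = -1*297/5 = -297/5 ≈ -59.400)
z(d) = -2/(7*d) (z(d) = (-⅐*2)/d = -2/(7*d))
-134275 - z(t) = -134275 - (-2)/(7*(-297/5)) = -134275 - (-2)*(-5)/(7*297) = -134275 - 1*10/2079 = -134275 - 10/2079 = -279157735/2079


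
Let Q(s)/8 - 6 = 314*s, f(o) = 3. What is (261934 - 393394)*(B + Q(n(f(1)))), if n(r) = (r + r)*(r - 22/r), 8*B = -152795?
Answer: 22180818555/2 ≈ 1.1090e+10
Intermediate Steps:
B = -152795/8 (B = (1/8)*(-152795) = -152795/8 ≈ -19099.)
n(r) = 2*r*(r - 22/r) (n(r) = (2*r)*(r - 22/r) = 2*r*(r - 22/r))
Q(s) = 48 + 2512*s (Q(s) = 48 + 8*(314*s) = 48 + 2512*s)
(261934 - 393394)*(B + Q(n(f(1)))) = (261934 - 393394)*(-152795/8 + (48 + 2512*(-44 + 2*3**2))) = -131460*(-152795/8 + (48 + 2512*(-44 + 2*9))) = -131460*(-152795/8 + (48 + 2512*(-44 + 18))) = -131460*(-152795/8 + (48 + 2512*(-26))) = -131460*(-152795/8 + (48 - 65312)) = -131460*(-152795/8 - 65264) = -131460*(-674907/8) = 22180818555/2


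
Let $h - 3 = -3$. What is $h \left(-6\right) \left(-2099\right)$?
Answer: $0$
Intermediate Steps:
$h = 0$ ($h = 3 - 3 = 0$)
$h \left(-6\right) \left(-2099\right) = 0 \left(-6\right) \left(-2099\right) = 0 \left(-2099\right) = 0$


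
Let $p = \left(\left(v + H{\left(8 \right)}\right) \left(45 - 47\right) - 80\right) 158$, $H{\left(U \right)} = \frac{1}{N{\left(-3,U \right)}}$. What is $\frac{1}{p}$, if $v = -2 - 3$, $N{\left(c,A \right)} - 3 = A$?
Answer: $- \frac{11}{121976} \approx -9.0182 \cdot 10^{-5}$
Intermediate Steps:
$N{\left(c,A \right)} = 3 + A$
$v = -5$ ($v = -2 - 3 = -5$)
$H{\left(U \right)} = \frac{1}{3 + U}$
$p = - \frac{121976}{11}$ ($p = \left(\left(-5 + \frac{1}{3 + 8}\right) \left(45 - 47\right) - 80\right) 158 = \left(\left(-5 + \frac{1}{11}\right) \left(-2\right) - 80\right) 158 = \left(\left(- \frac{54}{11}\right) \left(-2\right) - 80\right) 158 = \left(\frac{108}{11} - 80\right) 158 = \left(- \frac{772}{11}\right) 158 = - \frac{121976}{11} \approx -11089.0$)
$\frac{1}{p} = \frac{1}{- \frac{121976}{11}} = - \frac{11}{121976}$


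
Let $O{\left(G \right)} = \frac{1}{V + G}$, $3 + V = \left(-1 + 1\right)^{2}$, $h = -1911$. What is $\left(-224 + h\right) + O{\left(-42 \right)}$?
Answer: $- \frac{96076}{45} \approx -2135.0$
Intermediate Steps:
$V = -3$ ($V = -3 + \left(-1 + 1\right)^{2} = -3 + 0^{2} = -3 + 0 = -3$)
$O{\left(G \right)} = \frac{1}{-3 + G}$
$\left(-224 + h\right) + O{\left(-42 \right)} = \left(-224 - 1911\right) + \frac{1}{-3 - 42} = -2135 + \frac{1}{-45} = -2135 - \frac{1}{45} = - \frac{96076}{45}$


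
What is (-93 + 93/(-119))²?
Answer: 124545600/14161 ≈ 8795.0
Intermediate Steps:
(-93 + 93/(-119))² = (-93 + 93*(-1/119))² = (-93 - 93/119)² = (-11160/119)² = 124545600/14161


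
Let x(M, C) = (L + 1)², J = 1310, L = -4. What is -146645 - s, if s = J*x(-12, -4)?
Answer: -158435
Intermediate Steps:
x(M, C) = 9 (x(M, C) = (-4 + 1)² = (-3)² = 9)
s = 11790 (s = 1310*9 = 11790)
-146645 - s = -146645 - 1*11790 = -146645 - 11790 = -158435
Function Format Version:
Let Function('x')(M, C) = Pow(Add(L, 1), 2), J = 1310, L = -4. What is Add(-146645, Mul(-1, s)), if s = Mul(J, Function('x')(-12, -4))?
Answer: -158435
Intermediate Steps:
Function('x')(M, C) = 9 (Function('x')(M, C) = Pow(Add(-4, 1), 2) = Pow(-3, 2) = 9)
s = 11790 (s = Mul(1310, 9) = 11790)
Add(-146645, Mul(-1, s)) = Add(-146645, Mul(-1, 11790)) = Add(-146645, -11790) = -158435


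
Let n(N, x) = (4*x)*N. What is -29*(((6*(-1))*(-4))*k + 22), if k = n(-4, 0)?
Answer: -638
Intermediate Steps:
n(N, x) = 4*N*x
k = 0 (k = 4*(-4)*0 = 0)
-29*(((6*(-1))*(-4))*k + 22) = -29*(((6*(-1))*(-4))*0 + 22) = -29*(-6*(-4)*0 + 22) = -29*(24*0 + 22) = -29*(0 + 22) = -29*22 = -638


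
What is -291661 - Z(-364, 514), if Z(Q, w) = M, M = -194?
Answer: -291467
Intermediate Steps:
Z(Q, w) = -194
-291661 - Z(-364, 514) = -291661 - 1*(-194) = -291661 + 194 = -291467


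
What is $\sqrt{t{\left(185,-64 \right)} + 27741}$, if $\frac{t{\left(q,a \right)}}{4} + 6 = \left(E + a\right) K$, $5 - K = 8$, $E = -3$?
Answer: $3 \sqrt{3169} \approx 168.88$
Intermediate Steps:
$K = -3$ ($K = 5 - 8 = -3$)
$t{\left(q,a \right)} = 12 - 12 a$ ($t{\left(q,a \right)} = -24 + 4 \left(-3 + a\right) \left(-3\right) = -24 + 4 \left(9 - 3 a\right) = -24 - \left(-36 + 12 a\right) = 12 - 12 a$)
$\sqrt{t{\left(185,-64 \right)} + 27741} = \sqrt{\left(12 - -768\right) + 27741} = \sqrt{\left(12 + 768\right) + 27741} = \sqrt{780 + 27741} = \sqrt{28521} = 3 \sqrt{3169}$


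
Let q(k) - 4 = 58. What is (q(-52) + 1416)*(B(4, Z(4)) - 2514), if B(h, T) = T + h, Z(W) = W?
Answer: -3703868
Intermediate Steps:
q(k) = 62 (q(k) = 4 + 58 = 62)
(q(-52) + 1416)*(B(4, Z(4)) - 2514) = (62 + 1416)*((4 + 4) - 2514) = 1478*(8 - 2514) = 1478*(-2506) = -3703868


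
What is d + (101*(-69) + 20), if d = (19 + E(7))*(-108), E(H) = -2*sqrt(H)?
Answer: -9001 + 216*sqrt(7) ≈ -8429.5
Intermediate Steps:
d = -2052 + 216*sqrt(7) (d = (19 - 2*sqrt(7))*(-108) = -2052 + 216*sqrt(7) ≈ -1480.5)
d + (101*(-69) + 20) = (-2052 + 216*sqrt(7)) + (101*(-69) + 20) = (-2052 + 216*sqrt(7)) + (-6969 + 20) = (-2052 + 216*sqrt(7)) - 6949 = -9001 + 216*sqrt(7)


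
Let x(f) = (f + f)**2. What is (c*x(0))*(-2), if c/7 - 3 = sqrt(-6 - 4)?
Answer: 0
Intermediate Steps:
c = 21 + 7*I*sqrt(10) (c = 21 + 7*sqrt(-6 - 4) = 21 + 7*sqrt(-10) = 21 + 7*(I*sqrt(10)) = 21 + 7*I*sqrt(10) ≈ 21.0 + 22.136*I)
x(f) = 4*f**2 (x(f) = (2*f)**2 = 4*f**2)
(c*x(0))*(-2) = ((21 + 7*I*sqrt(10))*(4*0**2))*(-2) = ((21 + 7*I*sqrt(10))*(4*0))*(-2) = ((21 + 7*I*sqrt(10))*0)*(-2) = 0*(-2) = 0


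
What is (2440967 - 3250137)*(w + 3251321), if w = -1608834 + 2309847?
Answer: -3198110102780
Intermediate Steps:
w = 701013
(2440967 - 3250137)*(w + 3251321) = (2440967 - 3250137)*(701013 + 3251321) = -809170*3952334 = -3198110102780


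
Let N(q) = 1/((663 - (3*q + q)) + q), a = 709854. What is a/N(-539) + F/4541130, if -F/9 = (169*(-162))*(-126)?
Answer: 136104991881462/84095 ≈ 1.6185e+9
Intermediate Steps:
F = -31046652 (F = -9*169*(-162)*(-126) = -(-246402)*(-126) = -9*3449628 = -31046652)
N(q) = 1/(663 - 3*q) (N(q) = 1/((663 - 4*q) + q) = 1/(663 - 3*q))
a/N(-539) + F/4541130 = 709854/((-1/(-663 + 3*(-539)))) - 31046652/4541130 = 709854/((-1/(-663 - 1617))) - 31046652*1/4541130 = 709854/((-1/(-2280))) - 574938/84095 = 709854/((-1*(-1/2280))) - 574938/84095 = 709854/(1/2280) - 574938/84095 = 709854*2280 - 574938/84095 = 1618467120 - 574938/84095 = 136104991881462/84095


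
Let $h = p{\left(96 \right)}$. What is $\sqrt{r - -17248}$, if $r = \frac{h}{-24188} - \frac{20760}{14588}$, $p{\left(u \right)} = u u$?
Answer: $\frac{\sqrt{8387736500735573926}}{22053409} \approx 131.32$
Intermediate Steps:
$p{\left(u \right)} = u^{2}$
$h = 9216$ ($h = 96^{2} = 9216$)
$r = - \frac{39786618}{22053409}$ ($r = \frac{9216}{-24188} - \frac{20760}{14588} = 9216 \left(- \frac{1}{24188}\right) - \frac{5190}{3647} = - \frac{2304}{6047} - \frac{5190}{3647} = - \frac{39786618}{22053409} \approx -1.8041$)
$\sqrt{r - -17248} = \sqrt{- \frac{39786618}{22053409} - -17248} = \sqrt{- \frac{39786618}{22053409} + 17248} = \sqrt{\frac{380337411814}{22053409}} = \frac{\sqrt{8387736500735573926}}{22053409}$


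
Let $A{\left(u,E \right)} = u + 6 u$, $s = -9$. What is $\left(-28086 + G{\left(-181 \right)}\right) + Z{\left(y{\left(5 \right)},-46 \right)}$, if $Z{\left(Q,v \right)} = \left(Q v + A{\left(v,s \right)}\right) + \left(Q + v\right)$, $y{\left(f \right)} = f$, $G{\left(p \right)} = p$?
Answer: $-28860$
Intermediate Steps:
$A{\left(u,E \right)} = 7 u$
$Z{\left(Q,v \right)} = Q + 8 v + Q v$ ($Z{\left(Q,v \right)} = \left(Q v + 7 v\right) + \left(Q + v\right) = \left(7 v + Q v\right) + \left(Q + v\right) = Q + 8 v + Q v$)
$\left(-28086 + G{\left(-181 \right)}\right) + Z{\left(y{\left(5 \right)},-46 \right)} = \left(-28086 - 181\right) + \left(5 + 8 \left(-46\right) + 5 \left(-46\right)\right) = -28267 - 593 = -28860$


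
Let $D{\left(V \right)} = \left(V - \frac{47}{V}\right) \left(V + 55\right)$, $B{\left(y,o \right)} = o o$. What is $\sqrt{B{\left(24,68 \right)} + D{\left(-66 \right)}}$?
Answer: $\frac{\sqrt{192318}}{6} \approx 73.09$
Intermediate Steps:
$B{\left(y,o \right)} = o^{2}$
$D{\left(V \right)} = \left(55 + V\right) \left(V - \frac{47}{V}\right)$ ($D{\left(V \right)} = \left(V - \frac{47}{V}\right) \left(55 + V\right) = \left(55 + V\right) \left(V - \frac{47}{V}\right)$)
$\sqrt{B{\left(24,68 \right)} + D{\left(-66 \right)}} = \sqrt{68^{2} + \left(-47 + \left(-66\right)^{2} - \frac{2585}{-66} + 55 \left(-66\right)\right)} = \sqrt{4624 - - \frac{4309}{6}} = \sqrt{4624 + \left(-47 + 4356 + \frac{235}{6} - 3630\right)} = \sqrt{4624 + \frac{4309}{6}} = \sqrt{\frac{32053}{6}} = \frac{\sqrt{192318}}{6}$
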